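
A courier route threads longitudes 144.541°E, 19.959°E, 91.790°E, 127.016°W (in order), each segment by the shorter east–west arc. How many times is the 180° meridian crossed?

1

Leg 1: +144.541° → +19.959°, shortest Δλ = -124.582° (west) — does not cross 180°.
Leg 2: +19.959° → +91.790°, shortest Δλ = 71.831° (east) — does not cross 180°.
Leg 3: +91.790° → -127.016°, shortest Δλ = 141.194° (east) — crosses 180°.
Total crossings: 1.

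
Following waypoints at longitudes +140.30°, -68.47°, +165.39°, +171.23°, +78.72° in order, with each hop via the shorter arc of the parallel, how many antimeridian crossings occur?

2

Leg 1: +140.30° → -68.47°, shortest Δλ = 151.23° (east) — crosses 180°.
Leg 2: -68.47° → +165.39°, shortest Δλ = -126.14° (west) — crosses 180°.
Leg 3: +165.39° → +171.23°, shortest Δλ = 5.84° (east) — does not cross 180°.
Leg 4: +171.23° → +78.72°, shortest Δλ = -92.51° (west) — does not cross 180°.
Total crossings: 2.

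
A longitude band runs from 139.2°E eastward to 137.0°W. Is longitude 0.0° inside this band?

Band width going east from +139.2° to -137.0°: ((-137.0 − 139.2) mod 360) = 83.8°.
Offset of +0.0° east of the west edge: ((0.0 − 139.2) mod 360) = 220.8°.
220.8° > 83.8° ⇒ outside.

No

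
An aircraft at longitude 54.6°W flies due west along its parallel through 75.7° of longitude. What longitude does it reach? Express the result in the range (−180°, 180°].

130.3°W

Start at -54.6°; shift −75.7° → -130.3°.
-130.3° already lies in (−180°, 180°].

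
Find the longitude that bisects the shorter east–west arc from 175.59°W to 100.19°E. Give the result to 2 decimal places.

142.30°E

Signed shortest Δλ from -175.59° to +100.19° is -84.22°.
Midpoint longitude = -175.59° + (-84.22°)/2 = -175.59° − 42.11° = -217.70°.
Normalise into (−180°, 180°]: +142.30°.
(The naïve average (-175.59 + +100.19)/2 = -37.7° is on the wrong side of the globe.)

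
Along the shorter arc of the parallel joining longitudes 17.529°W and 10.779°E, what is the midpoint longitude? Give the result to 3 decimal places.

Signed shortest Δλ from -17.529° to +10.779° is +28.308°.
Midpoint longitude = -17.529° + (+28.308°)/2 = -17.529° + 14.154° = -3.375°.

3.375°W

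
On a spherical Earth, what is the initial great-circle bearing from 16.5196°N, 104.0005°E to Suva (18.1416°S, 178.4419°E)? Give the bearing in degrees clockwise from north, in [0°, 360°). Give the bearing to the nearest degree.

Δλ = 178.4419 − 104.0005 = 74.4414°.
θ = atan2( sin Δλ · cos φ₂ , cos φ₁ · sin φ₂ − sin φ₁ · cos φ₂ · cos Δλ )
  = atan2(0.91547, -0.37099) = 112.060° → normalised to [0°, 360°): 112.060°.

112°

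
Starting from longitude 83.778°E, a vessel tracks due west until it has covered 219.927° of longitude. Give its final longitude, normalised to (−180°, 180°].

136.149°W

Start at +83.778°; shift −219.927° → -136.149°.
-136.149° already lies in (−180°, 180°].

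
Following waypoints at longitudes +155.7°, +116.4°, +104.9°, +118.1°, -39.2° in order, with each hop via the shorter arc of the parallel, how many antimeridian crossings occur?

0

Leg 1: +155.7° → +116.4°, shortest Δλ = -39.3° (west) — does not cross 180°.
Leg 2: +116.4° → +104.9°, shortest Δλ = -11.5° (west) — does not cross 180°.
Leg 3: +104.9° → +118.1°, shortest Δλ = 13.2° (east) — does not cross 180°.
Leg 4: +118.1° → -39.2°, shortest Δλ = -157.3° (west) — does not cross 180°.
Total crossings: 0.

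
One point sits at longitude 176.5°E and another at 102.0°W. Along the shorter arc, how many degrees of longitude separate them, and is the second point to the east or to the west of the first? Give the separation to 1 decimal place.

Raw difference: -102.0 − 176.5 = -278.5°.
Normalise into (−180°, 180°]: -278.5° + 360° = 81.5°.
Positive ⇒ the second point lies to the east; separation 81.5°.

81.5° east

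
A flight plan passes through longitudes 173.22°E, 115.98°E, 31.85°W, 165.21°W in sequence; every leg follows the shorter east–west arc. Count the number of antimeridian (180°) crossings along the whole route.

Leg 1: +173.22° → +115.98°, shortest Δλ = -57.24° (west) — does not cross 180°.
Leg 2: +115.98° → -31.85°, shortest Δλ = -147.83° (west) — does not cross 180°.
Leg 3: -31.85° → -165.21°, shortest Δλ = -133.36° (west) — does not cross 180°.
Total crossings: 0.

0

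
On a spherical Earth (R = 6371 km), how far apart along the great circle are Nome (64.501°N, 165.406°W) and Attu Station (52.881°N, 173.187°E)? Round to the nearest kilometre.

Δλ = 173.187 − -165.406 = 338.593°; wrapped into (−180°, 180°]: -21.407°.
Δφ = 52.881 − 64.501 = -11.620°.
a = sin²(Δφ/2) + cos φ₁ · cos φ₂ · sin²(Δλ/2) = 0.019209.
c = 2·atan2(√a, √(1−a)) = 0.27809 rad → d = 6371·c ≈ 1771.69 km.

1772 km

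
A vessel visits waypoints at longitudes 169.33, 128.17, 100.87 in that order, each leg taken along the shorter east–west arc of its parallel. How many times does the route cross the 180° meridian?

Leg 1: +169.33° → +128.17°, shortest Δλ = -41.16° (west) — does not cross 180°.
Leg 2: +128.17° → +100.87°, shortest Δλ = -27.3° (west) — does not cross 180°.
Total crossings: 0.

0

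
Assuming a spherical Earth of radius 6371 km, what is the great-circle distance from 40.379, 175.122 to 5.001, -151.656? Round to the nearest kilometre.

5145 km

Δλ = -151.656 − 175.122 = -326.778°; wrapped into (−180°, 180°]: 33.222°.
Δφ = 5.001 − 40.379 = -35.378°.
a = sin²(Δφ/2) + cos φ₁ · cos φ₂ · sin²(Δλ/2) = 0.154343.
c = 2·atan2(√a, √(1−a)) = 0.80749 rad → d = 6371·c ≈ 5144.51 km.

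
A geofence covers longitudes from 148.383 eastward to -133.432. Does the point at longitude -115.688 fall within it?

Band width going east from +148.383° to -133.432°: ((-133.432 − 148.383) mod 360) = 78.185°.
Offset of -115.688° east of the west edge: ((-115.688 − 148.383) mod 360) = 95.929°.
95.929° > 78.185° ⇒ outside.

No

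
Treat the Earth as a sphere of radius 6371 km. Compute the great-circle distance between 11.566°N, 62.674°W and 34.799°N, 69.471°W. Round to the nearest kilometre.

Δλ = -69.471 − -62.674 = -6.797°.
Δφ = 34.799 − 11.566 = 23.233°.
a = sin²(Δφ/2) + cos φ₁ · cos φ₂ · sin²(Δλ/2) = 0.043373.
c = 2·atan2(√a, √(1−a)) = 0.41959 rad → d = 6371·c ≈ 2673.24 km.

2673 km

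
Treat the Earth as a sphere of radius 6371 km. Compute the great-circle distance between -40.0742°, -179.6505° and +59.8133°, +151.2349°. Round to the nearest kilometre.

Δλ = 151.2349 − -179.6505 = 330.8854°; wrapped into (−180°, 180°]: -29.1146°.
Δφ = 59.8133 − -40.0742 = 99.8875°.
a = sin²(Δφ/2) + cos φ₁ · cos φ₂ · sin²(Δλ/2) = 0.610165.
c = 2·atan2(√a, √(1−a)) = 1.79295 rad → d = 6371·c ≈ 11422.88 km.

11423 km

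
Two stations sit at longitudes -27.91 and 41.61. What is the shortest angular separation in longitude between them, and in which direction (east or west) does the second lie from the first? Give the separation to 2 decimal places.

Raw difference: 41.61 − -27.91 = 69.52°.
Normalise into (−180°, 180°]: 69.52° stays 69.52°.
Positive ⇒ the second point lies to the east; separation 69.52°.

69.52° east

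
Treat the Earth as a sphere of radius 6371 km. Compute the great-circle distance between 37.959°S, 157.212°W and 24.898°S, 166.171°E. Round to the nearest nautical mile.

Δλ = 166.171 − -157.212 = 323.383°; wrapped into (−180°, 180°]: -36.617°.
Δφ = -24.898 − -37.959 = 13.061°.
a = sin²(Δφ/2) + cos φ₁ · cos φ₂ · sin²(Δλ/2) = 0.083508.
c = 2·atan2(√a, √(1−a)) = 0.58632 rad → d = 6371·c ≈ 3735.43 km ≈ 2016.97 nmi.

2017 nmi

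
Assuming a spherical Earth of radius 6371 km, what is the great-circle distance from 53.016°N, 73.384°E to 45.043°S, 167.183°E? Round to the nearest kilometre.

14055 km

Δλ = 167.183 − 73.384 = 93.799°.
Δφ = -45.043 − 53.016 = -98.059°.
a = sin²(Δφ/2) + cos φ₁ · cos φ₂ · sin²(Δλ/2) = 0.796713.
c = 2·atan2(√a, √(1−a)) = 2.20611 rad → d = 6371·c ≈ 14055.10 km.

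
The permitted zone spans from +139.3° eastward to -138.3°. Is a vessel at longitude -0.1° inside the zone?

Band width going east from +139.3° to -138.3°: ((-138.3 − 139.3) mod 360) = 82.4°.
Offset of -0.1° east of the west edge: ((-0.1 − 139.3) mod 360) = 220.6°.
220.6° > 82.4° ⇒ outside.

No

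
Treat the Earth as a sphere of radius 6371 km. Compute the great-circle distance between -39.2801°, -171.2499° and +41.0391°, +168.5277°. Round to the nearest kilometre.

9163 km

Δλ = 168.5277 − -171.2499 = 339.7776°; wrapped into (−180°, 180°]: -20.2224°.
Δφ = 41.0391 − -39.2801 = 80.3192°.
a = sin²(Δφ/2) + cos φ₁ · cos φ₂ · sin²(Δλ/2) = 0.433915.
c = 2·atan2(√a, √(1−a)) = 1.43824 rad → d = 6371·c ≈ 9163.02 km.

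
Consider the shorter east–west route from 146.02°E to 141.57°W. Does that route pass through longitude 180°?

Yes

Naïve |-141.57 − 146.02| = 287.59° > 180°, so the shorter arc goes the other way round — across 180°.
Signed shortest Δλ = ((-141.57 − 146.02 + 180) mod 360) − 180 = 72.41°.
Going east by 72.41° from +146.02° passes through 180° before reaching -141.57°.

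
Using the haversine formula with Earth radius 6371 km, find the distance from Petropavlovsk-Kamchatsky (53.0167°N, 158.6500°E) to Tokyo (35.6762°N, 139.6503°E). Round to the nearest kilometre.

Δλ = 139.6503 − 158.6500 = -18.9997°.
Δφ = 35.6762 − 53.0167 = -17.3405°.
a = sin²(Δφ/2) + cos φ₁ · cos φ₂ · sin²(Δλ/2) = 0.036036.
c = 2·atan2(√a, √(1−a)) = 0.38198 rad → d = 6371·c ≈ 2433.62 km.

2434 km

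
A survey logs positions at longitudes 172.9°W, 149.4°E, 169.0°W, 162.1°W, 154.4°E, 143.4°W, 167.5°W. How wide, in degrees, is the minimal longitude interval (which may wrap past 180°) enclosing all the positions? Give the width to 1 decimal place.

Sort the longitudes: -172.9°, -169.0°, -167.5°, -162.1°, -143.4°, +149.4°, +154.4°.
Eastward gaps between consecutive values (wrapping around): 3.9°, 1.5°, 5.4°, 18.7°, 292.8°, 5.0°, 32.7°.
Largest gap = 292.8° ⇒ minimal covering band is its complement: 360° − 292.8° = 67.2°.
Band runs from +149.4° eastward to -143.4°, crossing the antimeridian.

67.2°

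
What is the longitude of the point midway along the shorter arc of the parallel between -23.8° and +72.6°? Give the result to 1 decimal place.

+24.4°

Signed shortest Δλ from -23.8° to +72.6° is +96.4°.
Midpoint longitude = -23.8° + (+96.4°)/2 = -23.8° + 48.2° = +24.4°.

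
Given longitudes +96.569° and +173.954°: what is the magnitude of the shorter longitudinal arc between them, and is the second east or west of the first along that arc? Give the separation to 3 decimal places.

77.385° east

Raw difference: 173.954 − 96.569 = 77.385°.
Normalise into (−180°, 180°]: 77.385° stays 77.385°.
Positive ⇒ the second point lies to the east; separation 77.385°.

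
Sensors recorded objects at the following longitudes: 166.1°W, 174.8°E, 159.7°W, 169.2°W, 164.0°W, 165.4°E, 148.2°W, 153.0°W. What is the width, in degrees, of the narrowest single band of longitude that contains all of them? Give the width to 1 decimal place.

46.4°

Sort the longitudes: -169.2°, -166.1°, -164.0°, -159.7°, -153.0°, -148.2°, +165.4°, +174.8°.
Eastward gaps between consecutive values (wrapping around): 3.1°, 2.1°, 4.3°, 6.7°, 4.8°, 313.6°, 9.4°, 16.0°.
Largest gap = 313.6° ⇒ minimal covering band is its complement: 360° − 313.6° = 46.4°.
Band runs from +165.4° eastward to -148.2°, crossing the antimeridian.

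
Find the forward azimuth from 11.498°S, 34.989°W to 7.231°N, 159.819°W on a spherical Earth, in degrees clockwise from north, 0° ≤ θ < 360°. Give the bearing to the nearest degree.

271°

Δλ = -159.819 − -34.989 = -124.830°.
θ = atan2( sin Δλ · cos φ₂ , cos φ₁ · sin φ₂ − sin φ₁ · cos φ₂ · cos Δλ )
  = atan2(-0.81432, 0.01040) = -89.268° → normalised to [0°, 360°): 270.732°.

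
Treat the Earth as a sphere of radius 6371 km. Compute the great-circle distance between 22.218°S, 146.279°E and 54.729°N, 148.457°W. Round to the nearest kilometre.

10550 km

Δλ = -148.457 − 146.279 = -294.736°; wrapped into (−180°, 180°]: 65.264°.
Δφ = 54.729 − -22.218 = 76.947°.
a = sin²(Δφ/2) + cos φ₁ · cos φ₂ · sin²(Δλ/2) = 0.542517.
c = 2·atan2(√a, √(1−a)) = 1.65593 rad → d = 6371·c ≈ 10549.95 km.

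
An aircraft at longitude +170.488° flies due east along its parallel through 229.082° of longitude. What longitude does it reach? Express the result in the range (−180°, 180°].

Start at +170.488°; shift +229.082° → +399.570°.
+399.570° lies outside (−180°, 180°]; subtract 360° → +39.570°.

+39.570°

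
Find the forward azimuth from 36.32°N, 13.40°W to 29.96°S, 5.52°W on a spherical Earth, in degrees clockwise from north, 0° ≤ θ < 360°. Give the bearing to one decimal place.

172.6°

Δλ = -5.52 − -13.40 = 7.88°.
θ = atan2( sin Δλ · cos φ₂ , cos φ₁ · sin φ₂ − sin φ₁ · cos φ₂ · cos Δλ )
  = atan2(0.11878, -0.91068) = 172.569° → normalised to [0°, 360°): 172.569°.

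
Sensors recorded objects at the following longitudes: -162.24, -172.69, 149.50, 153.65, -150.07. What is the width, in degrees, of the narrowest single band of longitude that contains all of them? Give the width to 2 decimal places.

60.43°

Sort the longitudes: -172.69°, -162.24°, -150.07°, +149.50°, +153.65°.
Eastward gaps between consecutive values (wrapping around): 10.45°, 12.17°, 299.57°, 4.15°, 33.66°.
Largest gap = 299.57° ⇒ minimal covering band is its complement: 360° − 299.57° = 60.43°.
Band runs from +149.50° eastward to -150.07°, crossing the antimeridian.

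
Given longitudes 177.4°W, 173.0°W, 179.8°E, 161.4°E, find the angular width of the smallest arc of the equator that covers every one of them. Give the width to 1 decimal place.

Sort the longitudes: -177.4°, -173.0°, +161.4°, +179.8°.
Eastward gaps between consecutive values (wrapping around): 4.4°, 334.4°, 18.4°, 2.8°.
Largest gap = 334.4° ⇒ minimal covering band is its complement: 360° − 334.4° = 25.6°.
Band runs from +161.4° eastward to -173.0°, crossing the antimeridian.

25.6°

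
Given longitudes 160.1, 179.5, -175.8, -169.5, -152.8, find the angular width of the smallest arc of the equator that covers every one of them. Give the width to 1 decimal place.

47.1°

Sort the longitudes: -175.8°, -169.5°, -152.8°, +160.1°, +179.5°.
Eastward gaps between consecutive values (wrapping around): 6.3°, 16.7°, 312.9°, 19.4°, 4.7°.
Largest gap = 312.9° ⇒ minimal covering band is its complement: 360° − 312.9° = 47.1°.
Band runs from +160.1° eastward to -152.8°, crossing the antimeridian.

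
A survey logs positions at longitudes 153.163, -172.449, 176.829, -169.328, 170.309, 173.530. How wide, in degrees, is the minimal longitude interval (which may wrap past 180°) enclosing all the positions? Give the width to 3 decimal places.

Sort the longitudes: -172.449°, -169.328°, +153.163°, +170.309°, +173.530°, +176.829°.
Eastward gaps between consecutive values (wrapping around): 3.121°, 322.491°, 17.146°, 3.221°, 3.299°, 10.722°.
Largest gap = 322.491° ⇒ minimal covering band is its complement: 360° − 322.491° = 37.509°.
Band runs from +153.163° eastward to -169.328°, crossing the antimeridian.

37.509°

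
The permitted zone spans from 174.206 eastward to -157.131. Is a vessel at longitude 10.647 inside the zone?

Band width going east from +174.206° to -157.131°: ((-157.131 − 174.206) mod 360) = 28.663°.
Offset of +10.647° east of the west edge: ((10.647 − 174.206) mod 360) = 196.441°.
196.441° > 28.663° ⇒ outside.

No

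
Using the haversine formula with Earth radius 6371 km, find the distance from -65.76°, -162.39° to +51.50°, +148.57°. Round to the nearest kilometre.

Δλ = 148.57 − -162.39 = 310.96°; wrapped into (−180°, 180°]: -49.04°.
Δφ = 51.50 − -65.76 = 117.26°.
a = sin²(Δφ/2) + cos φ₁ · cos φ₂ · sin²(Δλ/2) = 0.773034.
c = 2·atan2(√a, √(1−a)) = 2.14846 rad → d = 6371·c ≈ 13687.84 km.

13688 km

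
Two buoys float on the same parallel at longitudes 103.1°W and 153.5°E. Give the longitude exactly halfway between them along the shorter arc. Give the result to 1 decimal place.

154.8°W

Signed shortest Δλ from -103.1° to +153.5° is -103.4°.
Midpoint longitude = -103.1° + (-103.4°)/2 = -103.1° − 51.7° = -154.8°.
(The naïve average (-103.1 + +153.5)/2 = 25.2° is on the wrong side of the globe.)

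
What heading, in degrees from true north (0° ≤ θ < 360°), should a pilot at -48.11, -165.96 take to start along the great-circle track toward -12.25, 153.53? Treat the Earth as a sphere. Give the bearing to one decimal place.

Δλ = 153.53 − -165.96 = 319.49°; wrapped into (−180°, 180°]: -40.51°.
θ = atan2( sin Δλ · cos φ₂ , cos φ₁ · sin φ₂ − sin φ₁ · cos φ₂ · cos Δλ )
  = atan2(-0.63479, 0.41142) = -57.052° → normalised to [0°, 360°): 302.948°.

302.9°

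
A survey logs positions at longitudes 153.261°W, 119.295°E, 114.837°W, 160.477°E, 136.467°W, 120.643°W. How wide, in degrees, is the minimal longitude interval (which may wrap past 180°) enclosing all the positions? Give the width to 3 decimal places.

125.868°

Sort the longitudes: -153.261°, -136.467°, -120.643°, -114.837°, +119.295°, +160.477°.
Eastward gaps between consecutive values (wrapping around): 16.794°, 15.824°, 5.806°, 234.132°, 41.182°, 46.262°.
Largest gap = 234.132° ⇒ minimal covering band is its complement: 360° − 234.132° = 125.868°.
Band runs from +119.295° eastward to -114.837°, crossing the antimeridian.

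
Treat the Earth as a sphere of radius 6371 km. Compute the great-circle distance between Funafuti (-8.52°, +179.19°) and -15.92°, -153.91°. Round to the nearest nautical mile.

1638 nmi

Δλ = -153.91 − 179.19 = -333.10°; wrapped into (−180°, 180°]: 26.90°.
Δφ = -15.92 − -8.52 = -7.40°.
a = sin²(Δφ/2) + cos φ₁ · cos φ₂ · sin²(Δλ/2) = 0.055616.
c = 2·atan2(√a, √(1−a)) = 0.47615 rad → d = 6371·c ≈ 3033.54 km ≈ 1637.98 nmi.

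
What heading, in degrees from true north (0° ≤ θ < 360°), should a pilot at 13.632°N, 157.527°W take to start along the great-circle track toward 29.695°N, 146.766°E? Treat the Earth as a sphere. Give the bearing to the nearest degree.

297°

Δλ = 146.766 − -157.527 = 304.293°; wrapped into (−180°, 180°]: -55.707°.
θ = atan2( sin Δλ · cos φ₂ , cos φ₁ · sin φ₂ − sin φ₁ · cos φ₂ · cos Δλ )
  = atan2(-0.71767, 0.36608) = -62.974° → normalised to [0°, 360°): 297.026°.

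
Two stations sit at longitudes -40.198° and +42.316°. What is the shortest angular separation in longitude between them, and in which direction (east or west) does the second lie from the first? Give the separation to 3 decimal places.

82.514° east

Raw difference: 42.316 − -40.198 = 82.514°.
Normalise into (−180°, 180°]: 82.514° stays 82.514°.
Positive ⇒ the second point lies to the east; separation 82.514°.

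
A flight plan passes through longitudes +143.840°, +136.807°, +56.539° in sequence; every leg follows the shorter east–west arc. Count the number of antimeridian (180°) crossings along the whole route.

Leg 1: +143.840° → +136.807°, shortest Δλ = -7.033° (west) — does not cross 180°.
Leg 2: +136.807° → +56.539°, shortest Δλ = -80.268° (west) — does not cross 180°.
Total crossings: 0.

0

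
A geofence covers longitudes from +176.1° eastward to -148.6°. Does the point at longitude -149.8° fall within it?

Yes

Band width going east from +176.1° to -148.6°: ((-148.6 − 176.1) mod 360) = 35.3°.
Offset of -149.8° east of the west edge: ((-149.8 − 176.1) mod 360) = 34.1°.
34.1° ≤ 35.3° ⇒ inside.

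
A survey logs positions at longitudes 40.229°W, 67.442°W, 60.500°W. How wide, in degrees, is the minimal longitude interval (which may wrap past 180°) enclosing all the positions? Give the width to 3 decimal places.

Sort the longitudes: -67.442°, -60.500°, -40.229°.
Eastward gaps between consecutive values (wrapping around): 6.942°, 20.271°, 332.787°.
Largest gap = 332.787° ⇒ minimal covering band is its complement: 360° − 332.787° = 27.213°.
Band runs from -67.442° eastward to -40.229°.

27.213°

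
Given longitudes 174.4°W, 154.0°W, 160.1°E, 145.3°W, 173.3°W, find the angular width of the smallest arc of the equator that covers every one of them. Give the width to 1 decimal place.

Sort the longitudes: -174.4°, -173.3°, -154.0°, -145.3°, +160.1°.
Eastward gaps between consecutive values (wrapping around): 1.1°, 19.3°, 8.7°, 305.4°, 25.5°.
Largest gap = 305.4° ⇒ minimal covering band is its complement: 360° − 305.4° = 54.6°.
Band runs from +160.1° eastward to -145.3°, crossing the antimeridian.

54.6°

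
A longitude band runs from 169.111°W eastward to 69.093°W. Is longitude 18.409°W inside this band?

Band width going east from -169.111° to -69.093°: ((-69.093 − -169.111) mod 360) = 100.018°.
Offset of -18.409° east of the west edge: ((-18.409 − -169.111) mod 360) = 150.702°.
150.702° > 100.018° ⇒ outside.

No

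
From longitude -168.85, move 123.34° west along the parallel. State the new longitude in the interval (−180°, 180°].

+67.81°

Start at -168.85°; shift −123.34° → -292.19°.
-292.19° lies outside (−180°, 180°]; add 360° → +67.81°.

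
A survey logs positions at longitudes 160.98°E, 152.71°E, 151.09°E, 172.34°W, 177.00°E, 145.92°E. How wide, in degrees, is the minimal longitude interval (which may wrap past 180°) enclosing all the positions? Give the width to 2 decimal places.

Sort the longitudes: -172.34°, +145.92°, +151.09°, +152.71°, +160.98°, +177.00°.
Eastward gaps between consecutive values (wrapping around): 318.26°, 5.17°, 1.62°, 8.27°, 16.02°, 10.66°.
Largest gap = 318.26° ⇒ minimal covering band is its complement: 360° − 318.26° = 41.74°.
Band runs from +145.92° eastward to -172.34°, crossing the antimeridian.

41.74°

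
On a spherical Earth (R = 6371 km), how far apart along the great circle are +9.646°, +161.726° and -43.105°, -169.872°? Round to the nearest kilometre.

6534 km

Δλ = -169.872 − 161.726 = -331.598°; wrapped into (−180°, 180°]: 28.402°.
Δφ = -43.105 − 9.646 = -52.751°.
a = sin²(Δφ/2) + cos φ₁ · cos φ₂ · sin²(Δλ/2) = 0.240679.
c = 2·atan2(√a, √(1−a)) = 1.02553 rad → d = 6371·c ≈ 6533.68 km.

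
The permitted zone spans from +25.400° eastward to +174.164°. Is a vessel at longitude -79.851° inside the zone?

No

Band width going east from +25.400° to +174.164°: ((174.164 − 25.400) mod 360) = 148.764°.
Offset of -79.851° east of the west edge: ((-79.851 − 25.400) mod 360) = 254.749°.
254.749° > 148.764° ⇒ outside.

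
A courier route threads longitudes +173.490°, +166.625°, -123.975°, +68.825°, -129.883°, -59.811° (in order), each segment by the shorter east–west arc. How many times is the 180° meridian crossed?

Leg 1: +173.490° → +166.625°, shortest Δλ = -6.865° (west) — does not cross 180°.
Leg 2: +166.625° → -123.975°, shortest Δλ = 69.4° (east) — crosses 180°.
Leg 3: -123.975° → +68.825°, shortest Δλ = -167.2° (west) — crosses 180°.
Leg 4: +68.825° → -129.883°, shortest Δλ = 161.292° (east) — crosses 180°.
Leg 5: -129.883° → -59.811°, shortest Δλ = 70.072° (east) — does not cross 180°.
Total crossings: 3.

3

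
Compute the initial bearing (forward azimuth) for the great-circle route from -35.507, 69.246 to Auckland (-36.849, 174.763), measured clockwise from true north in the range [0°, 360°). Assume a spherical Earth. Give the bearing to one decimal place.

128.5°

Δλ = 174.763 − 69.246 = 105.517°.
θ = atan2( sin Δλ · cos φ₂ , cos φ₁ · sin φ₂ − sin φ₁ · cos φ₂ · cos Δλ )
  = atan2(0.77105, -0.61253) = 128.464° → normalised to [0°, 360°): 128.464°.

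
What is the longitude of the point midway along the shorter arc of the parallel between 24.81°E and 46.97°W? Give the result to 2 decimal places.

11.08°W

Signed shortest Δλ from +24.81° to -46.97° is -71.78°.
Midpoint longitude = +24.81° + (-71.78°)/2 = +24.81° − 35.89° = -11.08°.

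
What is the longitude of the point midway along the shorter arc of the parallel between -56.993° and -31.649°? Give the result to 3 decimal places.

Signed shortest Δλ from -56.993° to -31.649° is +25.344°.
Midpoint longitude = -56.993° + (+25.344°)/2 = -56.993° + 12.672° = -44.321°.

-44.321°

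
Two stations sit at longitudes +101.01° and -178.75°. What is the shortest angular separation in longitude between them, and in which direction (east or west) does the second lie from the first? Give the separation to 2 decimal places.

80.24° east

Raw difference: -178.75 − 101.01 = -279.76°.
Normalise into (−180°, 180°]: -279.76° + 360° = 80.24°.
Positive ⇒ the second point lies to the east; separation 80.24°.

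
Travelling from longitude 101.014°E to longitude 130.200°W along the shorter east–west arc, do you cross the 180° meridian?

Naïve |-130.200 − 101.014| = 231.214° > 180°, so the shorter arc goes the other way round — across 180°.
Signed shortest Δλ = ((-130.200 − 101.014 + 180) mod 360) − 180 = 128.786°.
Going east by 128.786° from +101.014° passes through 180° before reaching -130.200°.

Yes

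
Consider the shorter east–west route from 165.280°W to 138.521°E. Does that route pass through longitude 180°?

Naïve |138.521 − -165.280| = 303.801° > 180°, so the shorter arc goes the other way round — across 180°.
Signed shortest Δλ = ((138.521 − -165.280 + 180) mod 360) − 180 = -56.199°.
Going west by 56.199° from -165.280° passes through 180° before reaching +138.521°.

Yes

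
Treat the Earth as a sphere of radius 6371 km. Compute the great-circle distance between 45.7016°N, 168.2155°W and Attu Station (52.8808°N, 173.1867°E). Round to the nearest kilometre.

1561 km

Δλ = 173.1867 − -168.2155 = 341.4022°; wrapped into (−180°, 180°]: -18.5978°.
Δφ = 52.8808 − 45.7016 = 7.1792°.
a = sin²(Δφ/2) + cos φ₁ · cos φ₂ · sin²(Δλ/2) = 0.014924.
c = 2·atan2(√a, √(1−a)) = 0.24494 rad → d = 6371·c ≈ 1560.52 km.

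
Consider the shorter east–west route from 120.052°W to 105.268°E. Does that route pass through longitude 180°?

Naïve |105.268 − -120.052| = 225.32° > 180°, so the shorter arc goes the other way round — across 180°.
Signed shortest Δλ = ((105.268 − -120.052 + 180) mod 360) − 180 = -134.68°.
Going west by 134.68° from -120.052° passes through 180° before reaching +105.268°.

Yes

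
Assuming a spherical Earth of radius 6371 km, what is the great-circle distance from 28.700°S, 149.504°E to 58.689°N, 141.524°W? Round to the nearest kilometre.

Δλ = -141.524 − 149.504 = -291.028°; wrapped into (−180°, 180°]: 68.972°.
Δφ = 58.689 − -28.700 = 87.389°.
a = sin²(Δφ/2) + cos φ₁ · cos φ₂ · sin²(Δλ/2) = 0.623359.
c = 2·atan2(√a, √(1−a)) = 1.82009 rad → d = 6371·c ≈ 11595.78 km.

11596 km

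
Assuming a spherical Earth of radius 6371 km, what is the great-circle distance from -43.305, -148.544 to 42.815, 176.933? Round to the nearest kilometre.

Δλ = 176.933 − -148.544 = 325.477°; wrapped into (−180°, 180°]: -34.523°.
Δφ = 42.815 − -43.305 = 86.120°.
a = sin²(Δφ/2) + cos φ₁ · cos φ₂ · sin²(Δλ/2) = 0.513169.
c = 2·atan2(√a, √(1−a)) = 1.59714 rad → d = 6371·c ≈ 10175.37 km.

10175 km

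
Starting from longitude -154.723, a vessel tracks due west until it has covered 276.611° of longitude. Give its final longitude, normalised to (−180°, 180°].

-71.334°

Start at -154.723°; shift −276.611° → -431.334°.
-431.334° lies outside (−180°, 180°]; add 360° → -71.334°.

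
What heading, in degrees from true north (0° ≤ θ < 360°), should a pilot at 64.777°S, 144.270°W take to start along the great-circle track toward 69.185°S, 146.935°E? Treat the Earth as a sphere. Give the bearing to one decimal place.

229.6°

Δλ = 146.935 − -144.270 = 291.205°; wrapped into (−180°, 180°]: -68.795°.
θ = atan2( sin Δλ · cos φ₂ , cos φ₁ · sin φ₂ − sin φ₁ · cos φ₂ · cos Δλ )
  = atan2(-0.33129, -0.28205) = -130.410° → normalised to [0°, 360°): 229.590°.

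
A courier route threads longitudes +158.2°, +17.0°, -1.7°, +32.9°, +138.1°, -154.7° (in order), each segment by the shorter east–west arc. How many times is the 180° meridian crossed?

1

Leg 1: +158.2° → +17.0°, shortest Δλ = -141.2° (west) — does not cross 180°.
Leg 2: +17.0° → -1.7°, shortest Δλ = -18.7° (west) — does not cross 180°.
Leg 3: -1.7° → +32.9°, shortest Δλ = 34.6° (east) — does not cross 180°.
Leg 4: +32.9° → +138.1°, shortest Δλ = 105.2° (east) — does not cross 180°.
Leg 5: +138.1° → -154.7°, shortest Δλ = 67.2° (east) — crosses 180°.
Total crossings: 1.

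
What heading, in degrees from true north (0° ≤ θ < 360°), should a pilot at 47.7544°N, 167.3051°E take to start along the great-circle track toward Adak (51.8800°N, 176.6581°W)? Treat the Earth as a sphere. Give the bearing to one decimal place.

62.2°

Δλ = -176.6581 − 167.3051 = -343.9632°; wrapped into (−180°, 180°]: 16.0368°.
θ = atan2( sin Δλ · cos φ₂ , cos φ₁ · sin φ₂ − sin φ₁ · cos φ₂ · cos Δλ )
  = atan2(0.17053, 0.08973) = 62.249° → normalised to [0°, 360°): 62.249°.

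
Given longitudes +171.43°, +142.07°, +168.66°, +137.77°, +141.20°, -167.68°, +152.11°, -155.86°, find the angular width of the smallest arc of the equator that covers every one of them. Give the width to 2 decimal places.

Sort the longitudes: -167.68°, -155.86°, +137.77°, +141.20°, +142.07°, +152.11°, +168.66°, +171.43°.
Eastward gaps between consecutive values (wrapping around): 11.82°, 293.63°, 3.43°, 0.87°, 10.04°, 16.55°, 2.77°, 20.89°.
Largest gap = 293.63° ⇒ minimal covering band is its complement: 360° − 293.63° = 66.37°.
Band runs from +137.77° eastward to -155.86°, crossing the antimeridian.

66.37°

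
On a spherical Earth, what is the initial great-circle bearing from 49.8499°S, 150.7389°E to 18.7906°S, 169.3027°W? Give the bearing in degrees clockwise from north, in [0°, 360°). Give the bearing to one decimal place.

60.3°

Δλ = -169.3027 − 150.7389 = -320.0416°; wrapped into (−180°, 180°]: 39.9584°.
θ = atan2( sin Δλ · cos φ₂ , cos φ₁ · sin φ₂ − sin φ₁ · cos φ₂ · cos Δλ )
  = atan2(0.60800, 0.34697) = 60.288° → normalised to [0°, 360°): 60.288°.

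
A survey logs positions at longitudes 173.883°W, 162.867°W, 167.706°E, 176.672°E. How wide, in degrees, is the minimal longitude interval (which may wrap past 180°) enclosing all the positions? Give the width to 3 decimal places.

Sort the longitudes: -173.883°, -162.867°, +167.706°, +176.672°.
Eastward gaps between consecutive values (wrapping around): 11.016°, 330.573°, 8.966°, 9.445°.
Largest gap = 330.573° ⇒ minimal covering band is its complement: 360° − 330.573° = 29.427°.
Band runs from +167.706° eastward to -162.867°, crossing the antimeridian.

29.427°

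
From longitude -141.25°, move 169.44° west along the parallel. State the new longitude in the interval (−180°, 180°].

Start at -141.25°; shift −169.44° → -310.69°.
-310.69° lies outside (−180°, 180°]; add 360° → +49.31°.

+49.31°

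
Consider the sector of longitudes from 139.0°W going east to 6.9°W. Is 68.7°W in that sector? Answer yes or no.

Band width going east from -139.0° to -6.9°: ((-6.9 − -139.0) mod 360) = 132.1°.
Offset of -68.7° east of the west edge: ((-68.7 − -139.0) mod 360) = 70.3°.
70.3° ≤ 132.1° ⇒ inside.

Yes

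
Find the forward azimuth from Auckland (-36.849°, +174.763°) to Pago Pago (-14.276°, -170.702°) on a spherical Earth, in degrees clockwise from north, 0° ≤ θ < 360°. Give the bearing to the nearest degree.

34°

Δλ = -170.702 − 174.763 = -345.465°; wrapped into (−180°, 180°]: 14.535°.
θ = atan2( sin Δλ · cos φ₂ , cos φ₁ · sin φ₂ − sin φ₁ · cos φ₂ · cos Δλ )
  = atan2(0.24322, 0.36526) = 33.659° → normalised to [0°, 360°): 33.659°.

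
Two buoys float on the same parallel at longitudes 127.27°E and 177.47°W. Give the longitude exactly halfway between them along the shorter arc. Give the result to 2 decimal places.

Signed shortest Δλ from +127.27° to -177.47° is +55.26°.
Midpoint longitude = +127.27° + (+55.26°)/2 = +127.27° + 27.63° = +154.90°.
(The naïve average (+127.27 + -177.47)/2 = -25.1° is on the wrong side of the globe.)

154.90°E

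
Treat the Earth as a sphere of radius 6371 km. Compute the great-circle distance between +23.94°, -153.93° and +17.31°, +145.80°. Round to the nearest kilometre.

Δλ = 145.80 − -153.93 = 299.73°; wrapped into (−180°, 180°]: -60.27°.
Δφ = 17.31 − 23.94 = -6.63°.
a = sin²(Δφ/2) + cos φ₁ · cos φ₂ · sin²(Δλ/2) = 0.223271.
c = 2·atan2(√a, √(1−a)) = 0.98429 rad → d = 6371·c ≈ 6270.88 km.

6271 km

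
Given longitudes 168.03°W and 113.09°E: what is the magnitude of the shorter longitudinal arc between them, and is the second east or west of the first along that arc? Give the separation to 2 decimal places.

78.88° west

Raw difference: 113.09 − -168.03 = 281.12°.
Normalise into (−180°, 180°]: 281.12° − 360° = -78.88°.
Negative ⇒ the second point lies to the west; separation 78.88°.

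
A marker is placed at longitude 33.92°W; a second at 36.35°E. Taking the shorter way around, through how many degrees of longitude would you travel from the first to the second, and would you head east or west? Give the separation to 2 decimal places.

Raw difference: 36.35 − -33.92 = 70.27°.
Normalise into (−180°, 180°]: 70.27° stays 70.27°.
Positive ⇒ the second point lies to the east; separation 70.27°.

70.27° east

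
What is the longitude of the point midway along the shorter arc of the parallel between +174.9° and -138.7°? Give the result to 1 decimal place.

-161.9°

Signed shortest Δλ from +174.9° to -138.7° is +46.4°.
Midpoint longitude = +174.9° + (+46.4°)/2 = +174.9° + 23.2° = +198.1°.
Normalise into (−180°, 180°]: -161.9°.
(The naïve average (+174.9 + -138.7)/2 = 18.1° is on the wrong side of the globe.)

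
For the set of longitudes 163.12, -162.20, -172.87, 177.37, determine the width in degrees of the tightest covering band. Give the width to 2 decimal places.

Sort the longitudes: -172.87°, -162.20°, +163.12°, +177.37°.
Eastward gaps between consecutive values (wrapping around): 10.67°, 325.32°, 14.25°, 9.76°.
Largest gap = 325.32° ⇒ minimal covering band is its complement: 360° − 325.32° = 34.68°.
Band runs from +163.12° eastward to -162.20°, crossing the antimeridian.

34.68°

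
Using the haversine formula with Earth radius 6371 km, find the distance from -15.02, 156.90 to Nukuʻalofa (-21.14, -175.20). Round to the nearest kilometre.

3022 km

Δλ = -175.20 − 156.90 = -332.10°; wrapped into (−180°, 180°]: 27.90°.
Δφ = -21.14 − -15.02 = -6.12°.
a = sin²(Δφ/2) + cos φ₁ · cos φ₂ · sin²(Δλ/2) = 0.055204.
c = 2·atan2(√a, √(1−a)) = 0.47434 rad → d = 6371·c ≈ 3022.04 km.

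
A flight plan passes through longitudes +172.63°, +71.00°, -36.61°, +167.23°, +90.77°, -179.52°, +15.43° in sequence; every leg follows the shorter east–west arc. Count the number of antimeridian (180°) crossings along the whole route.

3

Leg 1: +172.63° → +71.00°, shortest Δλ = -101.63° (west) — does not cross 180°.
Leg 2: +71.00° → -36.61°, shortest Δλ = -107.61° (west) — does not cross 180°.
Leg 3: -36.61° → +167.23°, shortest Δλ = -156.16° (west) — crosses 180°.
Leg 4: +167.23° → +90.77°, shortest Δλ = -76.46° (west) — does not cross 180°.
Leg 5: +90.77° → -179.52°, shortest Δλ = 89.71° (east) — crosses 180°.
Leg 6: -179.52° → +15.43°, shortest Δλ = -165.05° (west) — crosses 180°.
Total crossings: 3.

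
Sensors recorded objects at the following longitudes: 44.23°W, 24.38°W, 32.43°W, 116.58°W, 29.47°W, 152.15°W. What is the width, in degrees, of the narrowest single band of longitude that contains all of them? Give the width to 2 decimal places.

127.77°

Sort the longitudes: -152.15°, -116.58°, -44.23°, -32.43°, -29.47°, -24.38°.
Eastward gaps between consecutive values (wrapping around): 35.57°, 72.35°, 11.80°, 2.96°, 5.09°, 232.23°.
Largest gap = 232.23° ⇒ minimal covering band is its complement: 360° − 232.23° = 127.77°.
Band runs from -152.15° eastward to -24.38°.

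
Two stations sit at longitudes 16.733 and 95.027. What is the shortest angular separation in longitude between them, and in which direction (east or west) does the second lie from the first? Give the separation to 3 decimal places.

Raw difference: 95.027 − 16.733 = 78.294°.
Normalise into (−180°, 180°]: 78.294° stays 78.294°.
Positive ⇒ the second point lies to the east; separation 78.294°.

78.294° east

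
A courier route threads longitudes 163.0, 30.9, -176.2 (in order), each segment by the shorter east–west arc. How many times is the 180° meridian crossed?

Leg 1: +163.0° → +30.9°, shortest Δλ = -132.1° (west) — does not cross 180°.
Leg 2: +30.9° → -176.2°, shortest Δλ = 152.9° (east) — crosses 180°.
Total crossings: 1.

1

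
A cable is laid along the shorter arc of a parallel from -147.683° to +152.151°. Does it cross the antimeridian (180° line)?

Yes

Naïve |152.151 − -147.683| = 299.834° > 180°, so the shorter arc goes the other way round — across 180°.
Signed shortest Δλ = ((152.151 − -147.683 + 180) mod 360) − 180 = -60.166°.
Going west by 60.166° from -147.683° passes through 180° before reaching +152.151°.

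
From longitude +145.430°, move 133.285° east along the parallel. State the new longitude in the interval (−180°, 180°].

Start at +145.430°; shift +133.285° → +278.715°.
+278.715° lies outside (−180°, 180°]; subtract 360° → -81.285°.

-81.285°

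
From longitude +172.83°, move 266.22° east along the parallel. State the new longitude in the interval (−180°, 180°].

Start at +172.83°; shift +266.22° → +439.05°.
+439.05° lies outside (−180°, 180°]; subtract 360° → +79.05°.

+79.05°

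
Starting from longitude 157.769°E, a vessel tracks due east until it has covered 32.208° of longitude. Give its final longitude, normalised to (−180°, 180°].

170.023°W

Start at +157.769°; shift +32.208° → +189.977°.
+189.977° lies outside (−180°, 180°]; subtract 360° → -170.023°.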